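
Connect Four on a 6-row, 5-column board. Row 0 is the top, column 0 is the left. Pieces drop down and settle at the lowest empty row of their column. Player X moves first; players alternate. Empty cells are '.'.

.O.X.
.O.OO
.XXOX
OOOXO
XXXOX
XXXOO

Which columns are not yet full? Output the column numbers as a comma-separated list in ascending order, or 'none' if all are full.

Answer: 0,2,4

Derivation:
col 0: top cell = '.' → open
col 1: top cell = 'O' → FULL
col 2: top cell = '.' → open
col 3: top cell = 'X' → FULL
col 4: top cell = '.' → open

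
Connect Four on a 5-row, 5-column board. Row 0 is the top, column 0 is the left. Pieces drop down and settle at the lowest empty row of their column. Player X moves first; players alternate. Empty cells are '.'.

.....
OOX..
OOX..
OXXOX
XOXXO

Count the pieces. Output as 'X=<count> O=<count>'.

X=8 O=8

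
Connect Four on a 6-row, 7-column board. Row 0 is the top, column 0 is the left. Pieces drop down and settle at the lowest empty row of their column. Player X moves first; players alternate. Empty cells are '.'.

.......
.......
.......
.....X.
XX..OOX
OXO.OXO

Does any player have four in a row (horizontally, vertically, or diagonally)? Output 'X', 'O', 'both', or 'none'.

none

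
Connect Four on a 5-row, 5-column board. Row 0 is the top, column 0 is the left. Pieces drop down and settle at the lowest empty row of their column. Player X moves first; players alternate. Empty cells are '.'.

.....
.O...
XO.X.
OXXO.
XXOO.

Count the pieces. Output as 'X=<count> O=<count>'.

X=6 O=6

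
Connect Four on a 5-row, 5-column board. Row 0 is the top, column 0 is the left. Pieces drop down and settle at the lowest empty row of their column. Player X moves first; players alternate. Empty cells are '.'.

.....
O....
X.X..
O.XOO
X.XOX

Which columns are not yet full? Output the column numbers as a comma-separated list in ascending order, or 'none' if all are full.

col 0: top cell = '.' → open
col 1: top cell = '.' → open
col 2: top cell = '.' → open
col 3: top cell = '.' → open
col 4: top cell = '.' → open

Answer: 0,1,2,3,4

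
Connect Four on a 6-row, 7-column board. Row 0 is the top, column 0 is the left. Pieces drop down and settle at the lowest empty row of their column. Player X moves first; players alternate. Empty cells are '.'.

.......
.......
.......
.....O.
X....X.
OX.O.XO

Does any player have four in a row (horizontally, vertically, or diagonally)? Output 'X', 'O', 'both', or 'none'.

none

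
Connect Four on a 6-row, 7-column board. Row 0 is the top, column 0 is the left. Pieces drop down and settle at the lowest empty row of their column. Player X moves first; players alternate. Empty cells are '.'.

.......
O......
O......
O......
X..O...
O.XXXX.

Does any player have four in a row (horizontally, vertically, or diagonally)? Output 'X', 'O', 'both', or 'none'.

X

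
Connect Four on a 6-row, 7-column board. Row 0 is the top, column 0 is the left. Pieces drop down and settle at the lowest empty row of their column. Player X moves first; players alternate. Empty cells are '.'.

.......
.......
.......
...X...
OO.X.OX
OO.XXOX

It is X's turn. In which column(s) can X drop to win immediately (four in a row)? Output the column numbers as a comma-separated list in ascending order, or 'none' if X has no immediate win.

Answer: 3

Derivation:
col 0: drop X → no win
col 1: drop X → no win
col 2: drop X → no win
col 3: drop X → WIN!
col 4: drop X → no win
col 5: drop X → no win
col 6: drop X → no win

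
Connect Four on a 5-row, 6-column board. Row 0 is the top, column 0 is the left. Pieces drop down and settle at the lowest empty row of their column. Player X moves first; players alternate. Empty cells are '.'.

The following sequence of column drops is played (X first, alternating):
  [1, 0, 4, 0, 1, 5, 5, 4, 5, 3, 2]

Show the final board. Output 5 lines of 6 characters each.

Answer: ......
......
.....X
OX..OX
OXXOXO

Derivation:
Move 1: X drops in col 1, lands at row 4
Move 2: O drops in col 0, lands at row 4
Move 3: X drops in col 4, lands at row 4
Move 4: O drops in col 0, lands at row 3
Move 5: X drops in col 1, lands at row 3
Move 6: O drops in col 5, lands at row 4
Move 7: X drops in col 5, lands at row 3
Move 8: O drops in col 4, lands at row 3
Move 9: X drops in col 5, lands at row 2
Move 10: O drops in col 3, lands at row 4
Move 11: X drops in col 2, lands at row 4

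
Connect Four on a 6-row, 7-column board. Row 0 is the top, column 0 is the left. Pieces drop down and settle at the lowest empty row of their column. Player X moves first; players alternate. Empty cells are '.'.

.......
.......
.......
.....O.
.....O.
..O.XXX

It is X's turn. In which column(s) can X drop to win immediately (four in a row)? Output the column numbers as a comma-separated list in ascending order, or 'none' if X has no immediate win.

col 0: drop X → no win
col 1: drop X → no win
col 2: drop X → no win
col 3: drop X → WIN!
col 4: drop X → no win
col 5: drop X → no win
col 6: drop X → no win

Answer: 3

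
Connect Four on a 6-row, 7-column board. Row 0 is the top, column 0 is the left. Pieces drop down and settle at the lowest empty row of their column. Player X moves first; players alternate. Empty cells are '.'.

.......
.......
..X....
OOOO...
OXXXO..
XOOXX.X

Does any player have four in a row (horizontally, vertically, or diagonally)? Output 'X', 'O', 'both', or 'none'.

O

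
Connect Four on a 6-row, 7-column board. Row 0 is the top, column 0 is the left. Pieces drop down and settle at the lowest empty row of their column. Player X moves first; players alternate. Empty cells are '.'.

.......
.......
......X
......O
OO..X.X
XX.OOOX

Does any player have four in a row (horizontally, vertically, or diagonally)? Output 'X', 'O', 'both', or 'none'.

none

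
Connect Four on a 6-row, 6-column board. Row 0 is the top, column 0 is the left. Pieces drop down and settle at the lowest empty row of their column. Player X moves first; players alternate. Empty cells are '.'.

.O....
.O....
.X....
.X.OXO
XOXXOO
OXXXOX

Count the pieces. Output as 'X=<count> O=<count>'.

X=10 O=9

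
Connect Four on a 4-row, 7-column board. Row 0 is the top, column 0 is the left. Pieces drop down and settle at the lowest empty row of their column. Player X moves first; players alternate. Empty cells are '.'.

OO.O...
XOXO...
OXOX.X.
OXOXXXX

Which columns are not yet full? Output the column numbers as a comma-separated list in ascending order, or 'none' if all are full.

col 0: top cell = 'O' → FULL
col 1: top cell = 'O' → FULL
col 2: top cell = '.' → open
col 3: top cell = 'O' → FULL
col 4: top cell = '.' → open
col 5: top cell = '.' → open
col 6: top cell = '.' → open

Answer: 2,4,5,6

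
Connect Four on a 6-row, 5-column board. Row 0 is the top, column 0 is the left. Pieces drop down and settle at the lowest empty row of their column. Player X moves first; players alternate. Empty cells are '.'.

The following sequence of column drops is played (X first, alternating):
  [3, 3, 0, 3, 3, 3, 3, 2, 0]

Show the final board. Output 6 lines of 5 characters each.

Move 1: X drops in col 3, lands at row 5
Move 2: O drops in col 3, lands at row 4
Move 3: X drops in col 0, lands at row 5
Move 4: O drops in col 3, lands at row 3
Move 5: X drops in col 3, lands at row 2
Move 6: O drops in col 3, lands at row 1
Move 7: X drops in col 3, lands at row 0
Move 8: O drops in col 2, lands at row 5
Move 9: X drops in col 0, lands at row 4

Answer: ...X.
...O.
...X.
...O.
X..O.
X.OX.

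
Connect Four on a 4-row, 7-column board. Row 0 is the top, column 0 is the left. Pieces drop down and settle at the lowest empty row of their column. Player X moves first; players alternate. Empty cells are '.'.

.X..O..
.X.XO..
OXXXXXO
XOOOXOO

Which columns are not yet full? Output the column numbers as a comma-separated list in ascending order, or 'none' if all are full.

col 0: top cell = '.' → open
col 1: top cell = 'X' → FULL
col 2: top cell = '.' → open
col 3: top cell = '.' → open
col 4: top cell = 'O' → FULL
col 5: top cell = '.' → open
col 6: top cell = '.' → open

Answer: 0,2,3,5,6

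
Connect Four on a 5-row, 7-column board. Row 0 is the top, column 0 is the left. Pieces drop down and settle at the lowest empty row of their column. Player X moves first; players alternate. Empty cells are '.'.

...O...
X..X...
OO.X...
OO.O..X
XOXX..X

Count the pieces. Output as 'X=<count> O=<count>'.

X=8 O=7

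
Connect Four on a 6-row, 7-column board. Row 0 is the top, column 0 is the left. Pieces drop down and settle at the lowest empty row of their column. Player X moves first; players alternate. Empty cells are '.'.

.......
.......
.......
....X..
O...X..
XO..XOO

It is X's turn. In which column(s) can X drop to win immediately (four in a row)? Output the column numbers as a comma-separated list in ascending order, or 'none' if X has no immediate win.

col 0: drop X → no win
col 1: drop X → no win
col 2: drop X → no win
col 3: drop X → no win
col 4: drop X → WIN!
col 5: drop X → no win
col 6: drop X → no win

Answer: 4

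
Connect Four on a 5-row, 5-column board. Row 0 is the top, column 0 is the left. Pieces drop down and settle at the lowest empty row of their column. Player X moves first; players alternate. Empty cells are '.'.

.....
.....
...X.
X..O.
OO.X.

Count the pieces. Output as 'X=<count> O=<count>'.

X=3 O=3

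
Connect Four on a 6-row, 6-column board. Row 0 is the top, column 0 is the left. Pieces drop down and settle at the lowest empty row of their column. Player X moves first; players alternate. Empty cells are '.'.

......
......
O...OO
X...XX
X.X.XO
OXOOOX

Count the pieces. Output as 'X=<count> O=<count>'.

X=8 O=8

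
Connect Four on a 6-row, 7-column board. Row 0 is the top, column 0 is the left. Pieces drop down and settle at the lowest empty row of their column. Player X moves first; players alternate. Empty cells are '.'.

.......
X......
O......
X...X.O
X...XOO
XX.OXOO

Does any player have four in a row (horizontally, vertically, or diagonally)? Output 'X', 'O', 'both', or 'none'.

none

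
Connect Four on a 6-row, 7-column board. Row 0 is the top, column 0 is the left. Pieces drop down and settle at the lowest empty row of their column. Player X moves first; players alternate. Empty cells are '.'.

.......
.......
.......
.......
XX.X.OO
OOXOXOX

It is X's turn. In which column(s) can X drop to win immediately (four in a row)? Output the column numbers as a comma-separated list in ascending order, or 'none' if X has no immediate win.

col 0: drop X → no win
col 1: drop X → no win
col 2: drop X → WIN!
col 3: drop X → no win
col 4: drop X → no win
col 5: drop X → no win
col 6: drop X → no win

Answer: 2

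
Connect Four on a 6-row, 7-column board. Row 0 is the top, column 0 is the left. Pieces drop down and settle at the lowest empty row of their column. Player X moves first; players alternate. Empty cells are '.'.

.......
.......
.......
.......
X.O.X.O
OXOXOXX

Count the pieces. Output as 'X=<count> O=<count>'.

X=6 O=5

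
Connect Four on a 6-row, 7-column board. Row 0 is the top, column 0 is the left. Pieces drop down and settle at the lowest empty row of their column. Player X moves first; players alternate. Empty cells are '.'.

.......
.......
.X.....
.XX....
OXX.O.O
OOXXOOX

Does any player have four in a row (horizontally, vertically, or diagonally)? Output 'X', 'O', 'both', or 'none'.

none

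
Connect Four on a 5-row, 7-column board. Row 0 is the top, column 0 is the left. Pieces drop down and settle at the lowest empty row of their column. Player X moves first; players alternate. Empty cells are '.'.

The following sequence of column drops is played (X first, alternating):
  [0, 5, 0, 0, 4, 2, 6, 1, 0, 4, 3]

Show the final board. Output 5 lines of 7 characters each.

Move 1: X drops in col 0, lands at row 4
Move 2: O drops in col 5, lands at row 4
Move 3: X drops in col 0, lands at row 3
Move 4: O drops in col 0, lands at row 2
Move 5: X drops in col 4, lands at row 4
Move 6: O drops in col 2, lands at row 4
Move 7: X drops in col 6, lands at row 4
Move 8: O drops in col 1, lands at row 4
Move 9: X drops in col 0, lands at row 1
Move 10: O drops in col 4, lands at row 3
Move 11: X drops in col 3, lands at row 4

Answer: .......
X......
O......
X...O..
XOOXXOX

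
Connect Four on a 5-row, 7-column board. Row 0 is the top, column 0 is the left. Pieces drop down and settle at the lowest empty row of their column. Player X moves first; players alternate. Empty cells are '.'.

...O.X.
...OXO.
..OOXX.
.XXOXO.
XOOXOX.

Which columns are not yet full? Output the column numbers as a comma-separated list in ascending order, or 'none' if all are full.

col 0: top cell = '.' → open
col 1: top cell = '.' → open
col 2: top cell = '.' → open
col 3: top cell = 'O' → FULL
col 4: top cell = '.' → open
col 5: top cell = 'X' → FULL
col 6: top cell = '.' → open

Answer: 0,1,2,4,6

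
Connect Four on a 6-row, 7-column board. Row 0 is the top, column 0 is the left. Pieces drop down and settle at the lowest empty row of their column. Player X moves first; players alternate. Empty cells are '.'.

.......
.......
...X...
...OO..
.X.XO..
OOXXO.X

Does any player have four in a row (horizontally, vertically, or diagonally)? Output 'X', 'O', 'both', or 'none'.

none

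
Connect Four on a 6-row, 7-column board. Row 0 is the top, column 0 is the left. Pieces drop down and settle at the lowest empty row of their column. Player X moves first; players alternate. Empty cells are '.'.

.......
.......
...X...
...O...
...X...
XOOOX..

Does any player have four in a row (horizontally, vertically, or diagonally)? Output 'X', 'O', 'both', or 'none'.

none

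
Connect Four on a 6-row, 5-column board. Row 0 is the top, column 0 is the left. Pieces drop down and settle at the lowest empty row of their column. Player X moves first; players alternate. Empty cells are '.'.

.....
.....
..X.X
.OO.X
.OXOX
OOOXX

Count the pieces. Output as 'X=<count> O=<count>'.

X=7 O=7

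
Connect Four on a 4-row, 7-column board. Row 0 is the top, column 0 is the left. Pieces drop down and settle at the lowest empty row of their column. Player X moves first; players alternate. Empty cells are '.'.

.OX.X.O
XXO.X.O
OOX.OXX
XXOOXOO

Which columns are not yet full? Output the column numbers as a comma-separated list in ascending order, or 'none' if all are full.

Answer: 0,3,5

Derivation:
col 0: top cell = '.' → open
col 1: top cell = 'O' → FULL
col 2: top cell = 'X' → FULL
col 3: top cell = '.' → open
col 4: top cell = 'X' → FULL
col 5: top cell = '.' → open
col 6: top cell = 'O' → FULL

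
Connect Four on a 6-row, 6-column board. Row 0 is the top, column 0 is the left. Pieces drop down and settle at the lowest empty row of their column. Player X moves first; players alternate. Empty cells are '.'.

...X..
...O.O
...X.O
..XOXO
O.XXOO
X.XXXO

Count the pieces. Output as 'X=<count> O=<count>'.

X=10 O=9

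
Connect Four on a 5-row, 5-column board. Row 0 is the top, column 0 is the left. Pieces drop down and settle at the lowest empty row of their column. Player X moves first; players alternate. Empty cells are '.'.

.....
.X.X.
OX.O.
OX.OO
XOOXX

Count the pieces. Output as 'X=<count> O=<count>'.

X=7 O=7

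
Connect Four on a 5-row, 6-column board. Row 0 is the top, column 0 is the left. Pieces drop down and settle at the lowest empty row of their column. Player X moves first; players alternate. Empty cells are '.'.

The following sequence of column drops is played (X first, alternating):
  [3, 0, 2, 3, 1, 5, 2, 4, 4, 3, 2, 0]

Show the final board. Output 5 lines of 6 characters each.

Move 1: X drops in col 3, lands at row 4
Move 2: O drops in col 0, lands at row 4
Move 3: X drops in col 2, lands at row 4
Move 4: O drops in col 3, lands at row 3
Move 5: X drops in col 1, lands at row 4
Move 6: O drops in col 5, lands at row 4
Move 7: X drops in col 2, lands at row 3
Move 8: O drops in col 4, lands at row 4
Move 9: X drops in col 4, lands at row 3
Move 10: O drops in col 3, lands at row 2
Move 11: X drops in col 2, lands at row 2
Move 12: O drops in col 0, lands at row 3

Answer: ......
......
..XO..
O.XOX.
OXXXOO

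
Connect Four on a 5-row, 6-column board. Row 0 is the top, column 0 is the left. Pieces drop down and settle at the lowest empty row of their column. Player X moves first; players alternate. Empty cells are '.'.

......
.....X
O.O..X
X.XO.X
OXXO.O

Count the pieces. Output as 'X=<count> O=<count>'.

X=7 O=6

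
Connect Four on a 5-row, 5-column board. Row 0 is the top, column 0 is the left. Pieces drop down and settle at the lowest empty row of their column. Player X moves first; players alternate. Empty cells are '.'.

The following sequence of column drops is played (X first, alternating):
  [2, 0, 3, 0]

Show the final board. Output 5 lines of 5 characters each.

Answer: .....
.....
.....
O....
O.XX.

Derivation:
Move 1: X drops in col 2, lands at row 4
Move 2: O drops in col 0, lands at row 4
Move 3: X drops in col 3, lands at row 4
Move 4: O drops in col 0, lands at row 3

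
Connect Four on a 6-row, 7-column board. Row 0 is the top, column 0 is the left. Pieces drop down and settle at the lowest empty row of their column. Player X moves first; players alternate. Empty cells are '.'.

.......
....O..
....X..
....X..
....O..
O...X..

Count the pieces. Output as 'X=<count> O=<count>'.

X=3 O=3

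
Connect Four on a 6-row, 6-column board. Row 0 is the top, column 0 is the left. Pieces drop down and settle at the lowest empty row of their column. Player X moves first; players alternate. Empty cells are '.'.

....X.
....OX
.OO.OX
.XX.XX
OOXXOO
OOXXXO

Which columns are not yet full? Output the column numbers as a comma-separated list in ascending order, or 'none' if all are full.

Answer: 0,1,2,3,5

Derivation:
col 0: top cell = '.' → open
col 1: top cell = '.' → open
col 2: top cell = '.' → open
col 3: top cell = '.' → open
col 4: top cell = 'X' → FULL
col 5: top cell = '.' → open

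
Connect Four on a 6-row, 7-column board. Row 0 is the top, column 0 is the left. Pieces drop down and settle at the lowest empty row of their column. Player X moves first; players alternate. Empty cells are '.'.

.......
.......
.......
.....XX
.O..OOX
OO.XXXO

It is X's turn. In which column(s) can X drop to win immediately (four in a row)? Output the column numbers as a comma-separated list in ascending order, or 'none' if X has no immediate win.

col 0: drop X → no win
col 1: drop X → no win
col 2: drop X → WIN!
col 3: drop X → no win
col 4: drop X → no win
col 5: drop X → no win
col 6: drop X → no win

Answer: 2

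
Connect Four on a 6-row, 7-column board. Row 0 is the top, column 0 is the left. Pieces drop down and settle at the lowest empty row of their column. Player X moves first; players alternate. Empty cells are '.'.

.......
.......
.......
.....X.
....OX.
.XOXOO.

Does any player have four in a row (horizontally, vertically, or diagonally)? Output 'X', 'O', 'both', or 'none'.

none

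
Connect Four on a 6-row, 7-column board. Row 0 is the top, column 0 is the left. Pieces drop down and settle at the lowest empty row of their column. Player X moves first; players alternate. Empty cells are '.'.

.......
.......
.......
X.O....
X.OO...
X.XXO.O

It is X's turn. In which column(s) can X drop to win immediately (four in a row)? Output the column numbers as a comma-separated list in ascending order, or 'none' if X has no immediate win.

Answer: 0,1

Derivation:
col 0: drop X → WIN!
col 1: drop X → WIN!
col 2: drop X → no win
col 3: drop X → no win
col 4: drop X → no win
col 5: drop X → no win
col 6: drop X → no win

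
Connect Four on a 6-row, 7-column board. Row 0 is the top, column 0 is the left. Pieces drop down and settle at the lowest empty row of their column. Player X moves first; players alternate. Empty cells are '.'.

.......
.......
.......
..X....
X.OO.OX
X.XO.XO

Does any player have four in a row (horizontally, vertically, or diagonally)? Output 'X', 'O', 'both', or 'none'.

none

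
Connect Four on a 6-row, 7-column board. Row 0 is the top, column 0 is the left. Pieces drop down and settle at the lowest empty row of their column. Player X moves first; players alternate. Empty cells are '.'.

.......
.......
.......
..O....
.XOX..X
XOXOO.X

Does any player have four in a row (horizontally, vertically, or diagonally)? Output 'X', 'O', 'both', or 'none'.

none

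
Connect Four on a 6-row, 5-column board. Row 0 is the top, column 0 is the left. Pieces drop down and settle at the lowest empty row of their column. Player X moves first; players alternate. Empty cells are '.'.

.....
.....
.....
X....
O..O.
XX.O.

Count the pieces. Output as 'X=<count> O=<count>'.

X=3 O=3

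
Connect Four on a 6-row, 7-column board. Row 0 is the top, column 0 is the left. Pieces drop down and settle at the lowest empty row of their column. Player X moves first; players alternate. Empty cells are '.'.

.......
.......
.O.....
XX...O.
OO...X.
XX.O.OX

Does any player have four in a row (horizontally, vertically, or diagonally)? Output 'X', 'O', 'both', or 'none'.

none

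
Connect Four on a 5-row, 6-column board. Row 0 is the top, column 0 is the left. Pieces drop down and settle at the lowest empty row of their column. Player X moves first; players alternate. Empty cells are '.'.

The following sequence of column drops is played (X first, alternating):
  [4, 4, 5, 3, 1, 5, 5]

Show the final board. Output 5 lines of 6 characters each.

Move 1: X drops in col 4, lands at row 4
Move 2: O drops in col 4, lands at row 3
Move 3: X drops in col 5, lands at row 4
Move 4: O drops in col 3, lands at row 4
Move 5: X drops in col 1, lands at row 4
Move 6: O drops in col 5, lands at row 3
Move 7: X drops in col 5, lands at row 2

Answer: ......
......
.....X
....OO
.X.OXX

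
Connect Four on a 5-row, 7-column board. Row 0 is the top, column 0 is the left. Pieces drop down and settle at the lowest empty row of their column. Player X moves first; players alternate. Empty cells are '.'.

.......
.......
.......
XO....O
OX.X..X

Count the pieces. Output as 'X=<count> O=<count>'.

X=4 O=3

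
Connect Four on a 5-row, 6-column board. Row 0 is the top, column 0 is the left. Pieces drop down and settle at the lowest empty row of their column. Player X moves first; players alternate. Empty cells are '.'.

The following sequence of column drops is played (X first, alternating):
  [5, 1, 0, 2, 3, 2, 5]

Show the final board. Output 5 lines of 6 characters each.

Move 1: X drops in col 5, lands at row 4
Move 2: O drops in col 1, lands at row 4
Move 3: X drops in col 0, lands at row 4
Move 4: O drops in col 2, lands at row 4
Move 5: X drops in col 3, lands at row 4
Move 6: O drops in col 2, lands at row 3
Move 7: X drops in col 5, lands at row 3

Answer: ......
......
......
..O..X
XOOX.X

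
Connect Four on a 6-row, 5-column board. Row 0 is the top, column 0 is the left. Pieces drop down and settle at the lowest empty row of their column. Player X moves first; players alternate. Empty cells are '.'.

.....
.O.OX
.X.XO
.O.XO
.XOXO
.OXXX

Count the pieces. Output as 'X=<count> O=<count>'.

X=9 O=8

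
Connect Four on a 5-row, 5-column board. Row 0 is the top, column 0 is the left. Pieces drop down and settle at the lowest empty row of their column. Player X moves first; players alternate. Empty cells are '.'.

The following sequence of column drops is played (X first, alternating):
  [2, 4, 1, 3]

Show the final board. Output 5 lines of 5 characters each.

Answer: .....
.....
.....
.....
.XXOO

Derivation:
Move 1: X drops in col 2, lands at row 4
Move 2: O drops in col 4, lands at row 4
Move 3: X drops in col 1, lands at row 4
Move 4: O drops in col 3, lands at row 4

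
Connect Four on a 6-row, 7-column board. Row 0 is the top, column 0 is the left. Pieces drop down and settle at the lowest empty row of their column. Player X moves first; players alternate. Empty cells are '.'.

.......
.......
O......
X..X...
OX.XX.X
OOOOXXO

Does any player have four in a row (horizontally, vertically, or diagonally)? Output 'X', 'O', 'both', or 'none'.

O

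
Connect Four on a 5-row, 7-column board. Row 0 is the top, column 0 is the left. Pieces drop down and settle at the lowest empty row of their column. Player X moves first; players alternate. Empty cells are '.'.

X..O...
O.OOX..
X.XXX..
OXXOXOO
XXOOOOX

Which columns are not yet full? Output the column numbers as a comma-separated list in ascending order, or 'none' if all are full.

col 0: top cell = 'X' → FULL
col 1: top cell = '.' → open
col 2: top cell = '.' → open
col 3: top cell = 'O' → FULL
col 4: top cell = '.' → open
col 5: top cell = '.' → open
col 6: top cell = '.' → open

Answer: 1,2,4,5,6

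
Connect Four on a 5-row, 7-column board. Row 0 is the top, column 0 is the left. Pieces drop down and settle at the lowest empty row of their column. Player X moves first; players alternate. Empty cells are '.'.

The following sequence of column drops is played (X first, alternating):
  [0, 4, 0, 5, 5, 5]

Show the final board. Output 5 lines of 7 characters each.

Move 1: X drops in col 0, lands at row 4
Move 2: O drops in col 4, lands at row 4
Move 3: X drops in col 0, lands at row 3
Move 4: O drops in col 5, lands at row 4
Move 5: X drops in col 5, lands at row 3
Move 6: O drops in col 5, lands at row 2

Answer: .......
.......
.....O.
X....X.
X...OO.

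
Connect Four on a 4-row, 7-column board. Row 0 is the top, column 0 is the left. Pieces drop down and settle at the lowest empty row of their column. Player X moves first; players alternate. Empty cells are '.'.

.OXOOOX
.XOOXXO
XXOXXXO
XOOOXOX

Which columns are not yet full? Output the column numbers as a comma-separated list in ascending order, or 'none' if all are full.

col 0: top cell = '.' → open
col 1: top cell = 'O' → FULL
col 2: top cell = 'X' → FULL
col 3: top cell = 'O' → FULL
col 4: top cell = 'O' → FULL
col 5: top cell = 'O' → FULL
col 6: top cell = 'X' → FULL

Answer: 0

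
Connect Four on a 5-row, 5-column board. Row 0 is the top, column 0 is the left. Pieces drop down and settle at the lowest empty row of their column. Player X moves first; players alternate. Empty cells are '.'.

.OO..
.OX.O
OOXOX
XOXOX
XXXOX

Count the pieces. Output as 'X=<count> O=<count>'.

X=10 O=10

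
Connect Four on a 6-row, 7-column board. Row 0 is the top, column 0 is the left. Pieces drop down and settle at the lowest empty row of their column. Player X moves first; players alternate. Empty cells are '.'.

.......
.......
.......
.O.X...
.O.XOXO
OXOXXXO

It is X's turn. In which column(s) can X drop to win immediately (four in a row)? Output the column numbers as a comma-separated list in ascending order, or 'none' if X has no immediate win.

Answer: 3

Derivation:
col 0: drop X → no win
col 1: drop X → no win
col 2: drop X → no win
col 3: drop X → WIN!
col 4: drop X → no win
col 5: drop X → no win
col 6: drop X → no win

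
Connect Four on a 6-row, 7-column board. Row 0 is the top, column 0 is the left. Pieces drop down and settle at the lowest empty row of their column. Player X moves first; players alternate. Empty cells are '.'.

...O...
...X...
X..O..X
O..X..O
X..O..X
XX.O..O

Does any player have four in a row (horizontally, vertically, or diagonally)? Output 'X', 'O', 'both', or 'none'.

none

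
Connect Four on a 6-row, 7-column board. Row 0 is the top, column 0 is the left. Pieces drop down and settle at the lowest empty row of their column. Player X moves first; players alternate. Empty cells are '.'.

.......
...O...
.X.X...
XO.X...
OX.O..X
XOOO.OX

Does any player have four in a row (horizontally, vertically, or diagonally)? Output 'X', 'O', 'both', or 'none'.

none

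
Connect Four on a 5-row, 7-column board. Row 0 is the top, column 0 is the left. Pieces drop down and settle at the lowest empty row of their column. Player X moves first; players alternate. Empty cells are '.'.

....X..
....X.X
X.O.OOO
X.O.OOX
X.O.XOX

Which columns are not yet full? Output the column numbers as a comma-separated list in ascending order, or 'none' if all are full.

col 0: top cell = '.' → open
col 1: top cell = '.' → open
col 2: top cell = '.' → open
col 3: top cell = '.' → open
col 4: top cell = 'X' → FULL
col 5: top cell = '.' → open
col 6: top cell = '.' → open

Answer: 0,1,2,3,5,6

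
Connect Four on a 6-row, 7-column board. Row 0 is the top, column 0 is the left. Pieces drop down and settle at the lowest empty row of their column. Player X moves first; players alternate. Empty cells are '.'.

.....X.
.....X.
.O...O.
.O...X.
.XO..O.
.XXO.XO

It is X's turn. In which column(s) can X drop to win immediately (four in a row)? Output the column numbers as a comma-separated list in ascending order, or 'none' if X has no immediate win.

Answer: none

Derivation:
col 0: drop X → no win
col 1: drop X → no win
col 2: drop X → no win
col 3: drop X → no win
col 4: drop X → no win
col 6: drop X → no win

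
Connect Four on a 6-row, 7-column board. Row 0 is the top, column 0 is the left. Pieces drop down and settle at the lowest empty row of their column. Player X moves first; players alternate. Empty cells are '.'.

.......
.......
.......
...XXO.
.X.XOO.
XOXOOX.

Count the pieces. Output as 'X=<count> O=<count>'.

X=7 O=6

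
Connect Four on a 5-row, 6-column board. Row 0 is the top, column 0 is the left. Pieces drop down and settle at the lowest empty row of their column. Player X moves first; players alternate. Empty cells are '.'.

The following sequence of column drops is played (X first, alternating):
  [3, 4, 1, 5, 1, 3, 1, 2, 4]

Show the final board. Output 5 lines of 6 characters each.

Answer: ......
......
.X....
.X.OX.
.XOXOO

Derivation:
Move 1: X drops in col 3, lands at row 4
Move 2: O drops in col 4, lands at row 4
Move 3: X drops in col 1, lands at row 4
Move 4: O drops in col 5, lands at row 4
Move 5: X drops in col 1, lands at row 3
Move 6: O drops in col 3, lands at row 3
Move 7: X drops in col 1, lands at row 2
Move 8: O drops in col 2, lands at row 4
Move 9: X drops in col 4, lands at row 3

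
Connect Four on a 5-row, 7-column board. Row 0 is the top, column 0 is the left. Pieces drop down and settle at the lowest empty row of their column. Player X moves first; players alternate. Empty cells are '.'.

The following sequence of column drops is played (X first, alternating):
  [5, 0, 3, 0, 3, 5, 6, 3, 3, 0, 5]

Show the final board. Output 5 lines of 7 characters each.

Answer: .......
...X...
O..O.X.
O..X.O.
O..X.XX

Derivation:
Move 1: X drops in col 5, lands at row 4
Move 2: O drops in col 0, lands at row 4
Move 3: X drops in col 3, lands at row 4
Move 4: O drops in col 0, lands at row 3
Move 5: X drops in col 3, lands at row 3
Move 6: O drops in col 5, lands at row 3
Move 7: X drops in col 6, lands at row 4
Move 8: O drops in col 3, lands at row 2
Move 9: X drops in col 3, lands at row 1
Move 10: O drops in col 0, lands at row 2
Move 11: X drops in col 5, lands at row 2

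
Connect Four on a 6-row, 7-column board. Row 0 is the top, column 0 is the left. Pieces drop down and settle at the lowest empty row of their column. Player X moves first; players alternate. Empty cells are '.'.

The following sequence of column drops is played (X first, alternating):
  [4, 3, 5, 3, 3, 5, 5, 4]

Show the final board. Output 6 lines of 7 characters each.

Answer: .......
.......
.......
...X.X.
...OOO.
...OXX.

Derivation:
Move 1: X drops in col 4, lands at row 5
Move 2: O drops in col 3, lands at row 5
Move 3: X drops in col 5, lands at row 5
Move 4: O drops in col 3, lands at row 4
Move 5: X drops in col 3, lands at row 3
Move 6: O drops in col 5, lands at row 4
Move 7: X drops in col 5, lands at row 3
Move 8: O drops in col 4, lands at row 4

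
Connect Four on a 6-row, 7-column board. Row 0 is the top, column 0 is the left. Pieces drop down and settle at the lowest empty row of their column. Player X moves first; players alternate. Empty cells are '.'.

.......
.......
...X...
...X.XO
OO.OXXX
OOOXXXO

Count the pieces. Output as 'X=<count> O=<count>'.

X=9 O=8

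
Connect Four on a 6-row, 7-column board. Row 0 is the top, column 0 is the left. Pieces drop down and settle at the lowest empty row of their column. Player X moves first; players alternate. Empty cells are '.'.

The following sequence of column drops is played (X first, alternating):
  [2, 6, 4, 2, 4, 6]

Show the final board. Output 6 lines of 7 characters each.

Answer: .......
.......
.......
.......
..O.X.O
..X.X.O

Derivation:
Move 1: X drops in col 2, lands at row 5
Move 2: O drops in col 6, lands at row 5
Move 3: X drops in col 4, lands at row 5
Move 4: O drops in col 2, lands at row 4
Move 5: X drops in col 4, lands at row 4
Move 6: O drops in col 6, lands at row 4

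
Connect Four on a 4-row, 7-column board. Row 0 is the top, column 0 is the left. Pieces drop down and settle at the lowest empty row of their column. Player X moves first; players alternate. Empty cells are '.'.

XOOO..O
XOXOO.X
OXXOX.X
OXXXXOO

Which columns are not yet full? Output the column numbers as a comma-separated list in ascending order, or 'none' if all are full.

Answer: 4,5

Derivation:
col 0: top cell = 'X' → FULL
col 1: top cell = 'O' → FULL
col 2: top cell = 'O' → FULL
col 3: top cell = 'O' → FULL
col 4: top cell = '.' → open
col 5: top cell = '.' → open
col 6: top cell = 'O' → FULL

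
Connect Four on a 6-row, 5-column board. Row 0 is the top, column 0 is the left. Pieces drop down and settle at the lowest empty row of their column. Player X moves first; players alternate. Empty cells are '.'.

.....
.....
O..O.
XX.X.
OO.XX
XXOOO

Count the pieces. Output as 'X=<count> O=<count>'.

X=7 O=7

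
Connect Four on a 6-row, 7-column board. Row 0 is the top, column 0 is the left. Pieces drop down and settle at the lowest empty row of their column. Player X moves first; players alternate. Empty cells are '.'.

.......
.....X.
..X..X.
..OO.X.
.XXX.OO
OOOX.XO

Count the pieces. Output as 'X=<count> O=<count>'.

X=9 O=8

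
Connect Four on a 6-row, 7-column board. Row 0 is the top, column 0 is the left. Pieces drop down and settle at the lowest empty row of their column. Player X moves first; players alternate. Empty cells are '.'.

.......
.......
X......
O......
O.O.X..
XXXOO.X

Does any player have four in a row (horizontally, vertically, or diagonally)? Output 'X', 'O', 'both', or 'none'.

none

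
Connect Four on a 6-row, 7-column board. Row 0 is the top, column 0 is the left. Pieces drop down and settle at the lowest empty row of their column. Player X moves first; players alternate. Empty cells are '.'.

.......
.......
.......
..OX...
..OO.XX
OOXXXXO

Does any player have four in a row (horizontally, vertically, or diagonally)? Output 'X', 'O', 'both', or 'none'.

X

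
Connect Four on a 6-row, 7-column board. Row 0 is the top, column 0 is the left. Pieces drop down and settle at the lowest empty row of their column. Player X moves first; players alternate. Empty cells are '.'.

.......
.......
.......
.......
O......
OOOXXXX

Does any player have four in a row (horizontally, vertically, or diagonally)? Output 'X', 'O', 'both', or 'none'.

X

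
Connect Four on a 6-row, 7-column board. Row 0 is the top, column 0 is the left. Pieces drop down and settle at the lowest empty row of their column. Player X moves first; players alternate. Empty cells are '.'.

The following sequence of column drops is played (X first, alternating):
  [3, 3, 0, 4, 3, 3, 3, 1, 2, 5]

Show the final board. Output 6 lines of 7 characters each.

Answer: .......
...X...
...O...
...X...
...O...
XOXXOO.

Derivation:
Move 1: X drops in col 3, lands at row 5
Move 2: O drops in col 3, lands at row 4
Move 3: X drops in col 0, lands at row 5
Move 4: O drops in col 4, lands at row 5
Move 5: X drops in col 3, lands at row 3
Move 6: O drops in col 3, lands at row 2
Move 7: X drops in col 3, lands at row 1
Move 8: O drops in col 1, lands at row 5
Move 9: X drops in col 2, lands at row 5
Move 10: O drops in col 5, lands at row 5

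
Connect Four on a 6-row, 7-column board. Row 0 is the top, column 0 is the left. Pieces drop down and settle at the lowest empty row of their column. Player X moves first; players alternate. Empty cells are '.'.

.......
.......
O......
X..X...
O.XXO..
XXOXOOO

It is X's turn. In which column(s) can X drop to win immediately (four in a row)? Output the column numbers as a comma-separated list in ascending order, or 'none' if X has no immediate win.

Answer: 3

Derivation:
col 0: drop X → no win
col 1: drop X → no win
col 2: drop X → no win
col 3: drop X → WIN!
col 4: drop X → no win
col 5: drop X → no win
col 6: drop X → no win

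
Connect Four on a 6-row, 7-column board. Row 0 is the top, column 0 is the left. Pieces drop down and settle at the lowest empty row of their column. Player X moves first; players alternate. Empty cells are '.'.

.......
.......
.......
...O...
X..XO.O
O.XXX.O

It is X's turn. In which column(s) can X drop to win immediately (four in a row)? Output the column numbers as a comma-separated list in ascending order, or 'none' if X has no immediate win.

col 0: drop X → no win
col 1: drop X → WIN!
col 2: drop X → no win
col 3: drop X → no win
col 4: drop X → no win
col 5: drop X → WIN!
col 6: drop X → no win

Answer: 1,5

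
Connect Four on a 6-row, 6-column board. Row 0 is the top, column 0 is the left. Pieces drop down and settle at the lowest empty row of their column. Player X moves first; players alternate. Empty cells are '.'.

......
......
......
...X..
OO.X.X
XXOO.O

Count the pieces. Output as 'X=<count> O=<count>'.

X=5 O=5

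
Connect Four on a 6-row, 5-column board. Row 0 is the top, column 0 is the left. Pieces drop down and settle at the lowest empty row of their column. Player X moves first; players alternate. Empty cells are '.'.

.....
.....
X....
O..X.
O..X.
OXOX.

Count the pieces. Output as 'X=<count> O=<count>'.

X=5 O=4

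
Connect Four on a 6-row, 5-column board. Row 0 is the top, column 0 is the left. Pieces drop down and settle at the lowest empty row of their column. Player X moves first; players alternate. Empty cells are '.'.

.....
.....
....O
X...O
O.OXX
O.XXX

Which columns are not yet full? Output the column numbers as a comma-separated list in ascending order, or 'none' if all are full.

col 0: top cell = '.' → open
col 1: top cell = '.' → open
col 2: top cell = '.' → open
col 3: top cell = '.' → open
col 4: top cell = '.' → open

Answer: 0,1,2,3,4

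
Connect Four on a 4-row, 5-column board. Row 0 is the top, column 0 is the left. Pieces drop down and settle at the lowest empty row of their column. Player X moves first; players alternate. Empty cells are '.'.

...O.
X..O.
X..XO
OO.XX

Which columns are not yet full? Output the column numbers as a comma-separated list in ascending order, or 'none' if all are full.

Answer: 0,1,2,4

Derivation:
col 0: top cell = '.' → open
col 1: top cell = '.' → open
col 2: top cell = '.' → open
col 3: top cell = 'O' → FULL
col 4: top cell = '.' → open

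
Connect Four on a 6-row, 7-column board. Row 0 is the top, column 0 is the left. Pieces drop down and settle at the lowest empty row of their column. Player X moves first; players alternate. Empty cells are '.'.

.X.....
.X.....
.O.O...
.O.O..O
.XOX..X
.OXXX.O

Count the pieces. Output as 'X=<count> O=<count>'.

X=8 O=8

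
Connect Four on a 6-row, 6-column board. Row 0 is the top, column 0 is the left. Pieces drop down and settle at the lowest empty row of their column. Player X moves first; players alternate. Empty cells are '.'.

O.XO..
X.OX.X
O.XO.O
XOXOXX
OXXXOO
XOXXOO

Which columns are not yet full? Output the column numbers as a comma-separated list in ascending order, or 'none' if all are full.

col 0: top cell = 'O' → FULL
col 1: top cell = '.' → open
col 2: top cell = 'X' → FULL
col 3: top cell = 'O' → FULL
col 4: top cell = '.' → open
col 5: top cell = '.' → open

Answer: 1,4,5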